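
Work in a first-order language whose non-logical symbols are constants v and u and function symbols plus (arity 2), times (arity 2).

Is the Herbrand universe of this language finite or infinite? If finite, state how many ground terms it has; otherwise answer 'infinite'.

The signature has at least one function symbol (plus, arity 2) and at least one constant (v).
Iterating plus gives infinitely many distinct ground terms: v, plus(v, v), plus(plus(v, v), plus(v, v)), ...
So the Herbrand universe is infinite.

infinite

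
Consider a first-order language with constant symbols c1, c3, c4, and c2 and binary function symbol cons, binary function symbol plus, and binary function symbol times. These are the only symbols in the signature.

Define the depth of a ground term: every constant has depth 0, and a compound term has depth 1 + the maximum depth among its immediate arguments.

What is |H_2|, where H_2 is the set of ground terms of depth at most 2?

8116

Count level by level. With function symbols cons/2, plus/2, times/2, the terms of depth ≤ k are the 4 constants together with each function applied to depth-≤(k−1) tuples, so N_k = 4 + N_{k-1}^2 + N_{k-1}^2 + N_{k-1}^2.
N_0 = 4
N_1 = 4 + 4^2 + 4^2 + 4^2 = 52
N_2 = 4 + 52^2 + 52^2 + 52^2 = 8116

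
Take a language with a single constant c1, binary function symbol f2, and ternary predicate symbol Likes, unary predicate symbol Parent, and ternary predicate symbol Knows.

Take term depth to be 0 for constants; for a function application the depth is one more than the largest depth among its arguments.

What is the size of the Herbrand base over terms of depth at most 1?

18

First count ground terms of depth ≤ 1.
Let N_k = |{terms of depth ≤ k}|. Then N_0 = 1 and N_k = 1 + N_{k-1}^2 for k ≥ 1 (one summand per function symbol, arity giving the exponent).
N_0 = 1
N_1 = 1 + 1^2 = 2
Explicitly: c1, f2(c1, c1).
So |H| = 2.
Ground atoms are formed by filling each argument slot of a predicate with a term from H, so an r-ary predicate gives |H|^r atoms:
  Likes: 2^3 = 8;  Parent: 2;  Knows: 2^3 = 8
Total ground atoms: 8 + 2 + 8 = 18.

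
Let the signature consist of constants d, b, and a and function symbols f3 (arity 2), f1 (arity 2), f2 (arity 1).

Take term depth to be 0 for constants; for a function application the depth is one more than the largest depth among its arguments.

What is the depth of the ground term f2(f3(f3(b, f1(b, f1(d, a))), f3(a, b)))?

5

depth(f1(d, a)) = 1 + max(0, 0) = 1
depth(f1(b, f1(d, a))) = 1 + max(0, 1) = 2
depth(f3(b, f1(b, f1(d, a)))) = 1 + max(0, 2) = 3
depth(f3(a, b)) = 1 + max(0, 0) = 1
depth(f3(f3(b, f1(b, f1(d, a))), f3(a, b))) = 1 + max(3, 1) = 4
depth(f2(f3(f3(b, f1(b, f1(d, a))), f3(a, b)))) = 1 + depth(f3(f3(b, f1(b, f1(d, a))), f3(a, b))) = 1 + 4 = 5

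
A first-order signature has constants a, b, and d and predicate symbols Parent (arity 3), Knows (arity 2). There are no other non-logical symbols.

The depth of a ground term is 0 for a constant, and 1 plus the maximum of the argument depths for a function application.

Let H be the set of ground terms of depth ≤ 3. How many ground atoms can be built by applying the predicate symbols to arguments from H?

First count ground terms of depth ≤ 3.
With no function symbols every ground term is a constant, so there are exactly 3 ground terms at every depth bound.
N_0 = 3
N_1 = 3
N_2 = 3
N_3 = 3
Explicitly: a, b, d.
So |H| = 3.
Ground atoms are formed by filling each argument slot of a predicate with a term from H, so an r-ary predicate gives |H|^r atoms:
  Parent: 3^3 = 27;  Knows: 3^2 = 9
Total ground atoms: 27 + 9 = 36.

36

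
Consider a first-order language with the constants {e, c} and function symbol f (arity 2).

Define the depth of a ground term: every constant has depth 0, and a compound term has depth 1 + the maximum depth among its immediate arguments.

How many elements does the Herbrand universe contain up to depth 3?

1446

Let N_k = |{terms of depth ≤ k}|. Then N_0 = 2 and N_k = 2 + N_{k-1}^2 for k ≥ 1 (one summand per function symbol, arity giving the exponent).
N_0 = 2
N_1 = 2 + 2^2 = 6
N_2 = 2 + 6^2 = 38
N_3 = 2 + 38^2 = 1446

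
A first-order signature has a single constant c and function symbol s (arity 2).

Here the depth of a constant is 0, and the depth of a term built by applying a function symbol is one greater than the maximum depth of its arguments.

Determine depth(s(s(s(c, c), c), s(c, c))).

3

depth(s(c, c)) = 1 + max(0, 0) = 1
depth(s(s(c, c), c)) = 1 + max(1, 0) = 2
depth(s(s(s(c, c), c), s(c, c))) = 1 + max(2, 1) = 3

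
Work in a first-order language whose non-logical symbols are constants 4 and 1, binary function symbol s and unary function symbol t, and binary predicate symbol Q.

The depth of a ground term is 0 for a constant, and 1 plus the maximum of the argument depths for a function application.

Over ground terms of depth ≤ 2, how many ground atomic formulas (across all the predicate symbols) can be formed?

First count ground terms of depth ≤ 2.
Let N_k = |{terms of depth ≤ k}|. Then N_0 = 2 and N_k = 2 + N_{k-1}^2 + N_{k-1} for k ≥ 1 (one summand per function symbol, arity giving the exponent).
N_0 = 2
N_1 = 2 + 2^2 + 2 = 8
N_2 = 2 + 8^2 + 8 = 74
So |H| = 74.
A ground atom is a predicate applied to a tuple of terms from H, so the count is the sum over predicates of |H|^arity:
  Q: 74^2 = 5476
Total ground atoms: 5476.

5476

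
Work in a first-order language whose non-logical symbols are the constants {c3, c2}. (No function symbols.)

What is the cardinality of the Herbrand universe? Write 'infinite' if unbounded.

There are no function symbols, so every ground term is one of the 2 constants.
The Herbrand universe is {c3, c2}, which is finite with 2 elements.

2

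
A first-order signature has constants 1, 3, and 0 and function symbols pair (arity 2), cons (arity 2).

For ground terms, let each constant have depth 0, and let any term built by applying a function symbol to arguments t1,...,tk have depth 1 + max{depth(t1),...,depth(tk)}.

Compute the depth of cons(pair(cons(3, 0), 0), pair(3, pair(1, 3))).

3

depth(cons(3, 0)) = 1 + max(0, 0) = 1
depth(pair(cons(3, 0), 0)) = 1 + max(1, 0) = 2
depth(pair(1, 3)) = 1 + max(0, 0) = 1
depth(pair(3, pair(1, 3))) = 1 + max(0, 1) = 2
depth(cons(pair(cons(3, 0), 0), pair(3, pair(1, 3)))) = 1 + max(2, 2) = 3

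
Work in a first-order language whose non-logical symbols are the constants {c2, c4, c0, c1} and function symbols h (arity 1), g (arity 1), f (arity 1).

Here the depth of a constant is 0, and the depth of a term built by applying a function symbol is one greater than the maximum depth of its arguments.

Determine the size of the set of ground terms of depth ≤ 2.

52

Let N_k count ground terms of depth at most k. Each non-constant term of depth ≤ k is some function symbol applied to depth-≤(k−1) arguments, giving N_k = 4 + N_{k-1} + N_{k-1} + N_{k-1}.
N_0 = 4
N_1 = 4 + 4 + 4 + 4 = 16
N_2 = 4 + 16 + 16 + 16 = 52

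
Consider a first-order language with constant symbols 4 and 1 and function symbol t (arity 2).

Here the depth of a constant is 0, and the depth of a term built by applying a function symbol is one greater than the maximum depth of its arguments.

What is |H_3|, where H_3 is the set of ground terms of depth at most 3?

1446

Write N_k for the number of ground terms of depth ≤ k. A term of depth ≤ k is either a constant or a function symbol applied to arguments of depth ≤ k−1, so N_k = 2 + N_{k-1}^2.
N_0 = 2
N_1 = 2 + 2^2 = 6
N_2 = 2 + 6^2 = 38
N_3 = 2 + 38^2 = 1446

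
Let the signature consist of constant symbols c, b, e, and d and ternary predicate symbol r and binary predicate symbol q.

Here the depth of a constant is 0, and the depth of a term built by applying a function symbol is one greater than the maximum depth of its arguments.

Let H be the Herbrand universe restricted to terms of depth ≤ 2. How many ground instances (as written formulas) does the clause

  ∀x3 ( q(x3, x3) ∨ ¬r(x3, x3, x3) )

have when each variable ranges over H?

4

Ground terms of depth ≤ 2:
  With no function symbols every ground term is a constant, so there are exactly 4 ground terms at every depth bound.
  N_0 = 4
  N_1 = 4
  N_2 = 4
  Explicitly: c, b, e, d.
So there are 4 ground terms available for substitution.
The variable x3 ranges independently over the available ground terms, and distinct assignments produce distinct instances.
Number of ground instances = 4.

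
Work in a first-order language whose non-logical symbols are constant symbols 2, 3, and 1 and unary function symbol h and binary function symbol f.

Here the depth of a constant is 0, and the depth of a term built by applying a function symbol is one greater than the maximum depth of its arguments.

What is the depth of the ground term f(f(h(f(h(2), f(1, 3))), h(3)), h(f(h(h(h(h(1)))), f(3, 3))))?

depth(h(2)) = 1 + depth(2) = 1 + 0 = 1
depth(f(1, 3)) = 1 + max(0, 0) = 1
depth(f(h(2), f(1, 3))) = 1 + max(1, 1) = 2
depth(h(f(h(2), f(1, 3)))) = 1 + depth(f(h(2), f(1, 3))) = 1 + 2 = 3
depth(h(3)) = 1 + depth(3) = 1 + 0 = 1
depth(f(h(f(h(2), f(1, 3))), h(3))) = 1 + max(3, 1) = 4
depth(h(1)) = 1 + depth(1) = 1 + 0 = 1
depth(h(h(1))) = 1 + depth(h(1)) = 1 + 1 = 2
depth(h(h(h(1)))) = 1 + depth(h(h(1))) = 1 + 2 = 3
depth(h(h(h(h(1))))) = 1 + depth(h(h(h(1)))) = 1 + 3 = 4
depth(f(3, 3)) = 1 + max(0, 0) = 1
depth(f(h(h(h(h(1)))), f(3, 3))) = 1 + max(4, 1) = 5
depth(h(f(h(h(h(h(1)))), f(3, 3)))) = 1 + depth(f(h(h(h(h(1)))), f(3, 3))) = 1 + 5 = 6
depth(f(f(h(f(h(2), f(1, 3))), h(3)), h(f(h(h(h(h(1)))), f(3, 3))))) = 1 + max(4, 6) = 7

7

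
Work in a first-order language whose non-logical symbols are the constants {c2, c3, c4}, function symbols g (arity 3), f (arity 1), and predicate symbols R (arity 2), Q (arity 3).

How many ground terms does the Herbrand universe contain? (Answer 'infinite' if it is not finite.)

infinite

The signature has at least one function symbol (g, arity 3) and at least one constant (c2).
Iterating g gives infinitely many distinct ground terms: c2, g(c2, c2, c2), g(g(c2, c2, c2), g(c2, c2, c2), g(c2, c2, c2)), ...
So the Herbrand universe is infinite.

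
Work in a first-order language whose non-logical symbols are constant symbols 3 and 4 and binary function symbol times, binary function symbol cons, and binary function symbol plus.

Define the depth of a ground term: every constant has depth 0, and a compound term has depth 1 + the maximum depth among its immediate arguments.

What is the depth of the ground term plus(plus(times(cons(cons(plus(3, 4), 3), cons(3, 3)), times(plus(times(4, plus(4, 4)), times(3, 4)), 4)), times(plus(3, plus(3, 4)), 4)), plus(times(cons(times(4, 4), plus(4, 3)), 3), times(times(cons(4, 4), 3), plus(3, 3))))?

7

depth(plus(3, 4)) = 1 + max(0, 0) = 1
depth(cons(plus(3, 4), 3)) = 1 + max(1, 0) = 2
depth(cons(3, 3)) = 1 + max(0, 0) = 1
depth(cons(cons(plus(3, 4), 3), cons(3, 3))) = 1 + max(2, 1) = 3
depth(plus(4, 4)) = 1 + max(0, 0) = 1
depth(times(4, plus(4, 4))) = 1 + max(0, 1) = 2
depth(times(3, 4)) = 1 + max(0, 0) = 1
depth(plus(times(4, plus(4, 4)), times(3, 4))) = 1 + max(2, 1) = 3
depth(times(plus(times(4, plus(4, 4)), times(3, 4)), 4)) = 1 + max(3, 0) = 4
depth(times(cons(cons(plus(3, 4), 3), cons(3, 3)), times(plus(times(4, plus(4, 4)), times(3, 4)), 4))) = 1 + max(3, 4) = 5
depth(plus(3, plus(3, 4))) = 1 + max(0, 1) = 2
depth(times(plus(3, plus(3, 4)), 4)) = 1 + max(2, 0) = 3
depth(plus(times(cons(cons(plus(3, 4), 3), cons(3, 3)), times(plus(times(4, plus(4, 4)), times(3, 4)), 4)), times(plus(3, plus(3, 4)), 4))) = 1 + max(5, 3) = 6
depth(times(4, 4)) = 1 + max(0, 0) = 1
depth(plus(4, 3)) = 1 + max(0, 0) = 1
depth(cons(times(4, 4), plus(4, 3))) = 1 + max(1, 1) = 2
depth(times(cons(times(4, 4), plus(4, 3)), 3)) = 1 + max(2, 0) = 3
depth(cons(4, 4)) = 1 + max(0, 0) = 1
depth(times(cons(4, 4), 3)) = 1 + max(1, 0) = 2
depth(plus(3, 3)) = 1 + max(0, 0) = 1
depth(times(times(cons(4, 4), 3), plus(3, 3))) = 1 + max(2, 1) = 3
depth(plus(times(cons(times(4, 4), plus(4, 3)), 3), times(times(cons(4, 4), 3), plus(3, 3)))) = 1 + max(3, 3) = 4
depth(plus(plus(times(cons(cons(plus(3, 4), 3), cons(3, 3)), times(plus(times(4, plus(4, 4)), times(3, 4)), 4)), times(plus(3, plus(3, 4)), 4)), plus(times(cons(times(4, 4), plus(4, 3)), 3), times(times(cons(4, 4), 3), plus(3, 3))))) = 1 + max(6, 4) = 7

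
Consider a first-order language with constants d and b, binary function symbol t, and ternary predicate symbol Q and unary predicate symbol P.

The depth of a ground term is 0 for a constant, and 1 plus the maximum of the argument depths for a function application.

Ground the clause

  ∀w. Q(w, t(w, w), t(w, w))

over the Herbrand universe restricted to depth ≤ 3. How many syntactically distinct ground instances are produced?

Ground terms of depth ≤ 3:
  Let N_k count ground terms of depth at most k. Each non-constant term of depth ≤ k is some function symbol applied to depth-≤(k−1) arguments, giving N_k = 2 + N_{k-1}^2.
  N_0 = 2
  N_1 = 2 + 2^2 = 6
  N_2 = 2 + 6^2 = 38
  N_3 = 2 + 38^2 = 1446
So there are 1446 ground terms available for substitution.
The body mentions the single quantified variable w; since ground terms form a free algebra, no two substitutions collapse to the same formula.
Number of ground instances = 1446.

1446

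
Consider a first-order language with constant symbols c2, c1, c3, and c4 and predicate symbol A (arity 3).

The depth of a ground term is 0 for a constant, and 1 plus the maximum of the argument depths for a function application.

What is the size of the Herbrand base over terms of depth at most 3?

First count ground terms of depth ≤ 3.
With no function symbols every ground term is a constant, so there are exactly 4 ground terms at every depth bound.
N_0 = 4
N_1 = 4
N_2 = 4
N_3 = 4
So |H| = 4.
For each predicate symbol, the number of ground atoms is |H| raised to its arity; summing:
  A: 4^3 = 64
Total ground atoms: 64.

64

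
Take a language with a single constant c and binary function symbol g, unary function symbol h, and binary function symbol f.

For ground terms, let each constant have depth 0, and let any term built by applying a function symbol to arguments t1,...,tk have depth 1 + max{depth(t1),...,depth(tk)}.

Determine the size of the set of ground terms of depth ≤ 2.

Count level by level. With function symbols g/2, h/1, f/2, the terms of depth ≤ k are the 1 constant together with each function applied to depth-≤(k−1) tuples, so N_k = 1 + N_{k-1}^2 + N_{k-1} + N_{k-1}^2.
N_0 = 1
N_1 = 1 + 1^2 + 1 + 1^2 = 4
N_2 = 1 + 4^2 + 4 + 4^2 = 37

37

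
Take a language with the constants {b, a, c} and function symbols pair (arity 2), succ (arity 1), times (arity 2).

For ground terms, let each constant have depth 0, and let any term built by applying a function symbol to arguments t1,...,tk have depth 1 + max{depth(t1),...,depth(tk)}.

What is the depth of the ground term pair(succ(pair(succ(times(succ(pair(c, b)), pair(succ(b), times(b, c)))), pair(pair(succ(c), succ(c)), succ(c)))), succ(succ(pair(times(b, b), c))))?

depth(pair(c, b)) = 1 + max(0, 0) = 1
depth(succ(pair(c, b))) = 1 + depth(pair(c, b)) = 1 + 1 = 2
depth(succ(b)) = 1 + depth(b) = 1 + 0 = 1
depth(times(b, c)) = 1 + max(0, 0) = 1
depth(pair(succ(b), times(b, c))) = 1 + max(1, 1) = 2
depth(times(succ(pair(c, b)), pair(succ(b), times(b, c)))) = 1 + max(2, 2) = 3
depth(succ(times(succ(pair(c, b)), pair(succ(b), times(b, c))))) = 1 + depth(times(succ(pair(c, b)), pair(succ(b), times(b, c)))) = 1 + 3 = 4
depth(succ(c)) = 1 + depth(c) = 1 + 0 = 1
depth(pair(succ(c), succ(c))) = 1 + max(1, 1) = 2
depth(pair(pair(succ(c), succ(c)), succ(c))) = 1 + max(2, 1) = 3
depth(pair(succ(times(succ(pair(c, b)), pair(succ(b), times(b, c)))), pair(pair(succ(c), succ(c)), succ(c)))) = 1 + max(4, 3) = 5
depth(succ(pair(succ(times(succ(pair(c, b)), pair(succ(b), times(b, c)))), pair(pair(succ(c), succ(c)), succ(c))))) = 1 + depth(pair(succ(times(succ(pair(c, b)), pair(succ(b), times(b, c)))), pair(pair(succ(c), succ(c)), succ(c)))) = 1 + 5 = 6
depth(times(b, b)) = 1 + max(0, 0) = 1
depth(pair(times(b, b), c)) = 1 + max(1, 0) = 2
depth(succ(pair(times(b, b), c))) = 1 + depth(pair(times(b, b), c)) = 1 + 2 = 3
depth(succ(succ(pair(times(b, b), c)))) = 1 + depth(succ(pair(times(b, b), c))) = 1 + 3 = 4
depth(pair(succ(pair(succ(times(succ(pair(c, b)), pair(succ(b), times(b, c)))), pair(pair(succ(c), succ(c)), succ(c)))), succ(succ(pair(times(b, b), c))))) = 1 + max(6, 4) = 7

7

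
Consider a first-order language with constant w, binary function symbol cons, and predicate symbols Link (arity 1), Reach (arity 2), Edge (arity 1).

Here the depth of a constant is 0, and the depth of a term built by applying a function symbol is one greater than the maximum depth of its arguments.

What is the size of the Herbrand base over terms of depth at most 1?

8

First count ground terms of depth ≤ 1.
If N_k denotes the number of depth-≤k ground terms, the 1 constant gives N_0 = 1, and each function symbol of arity r contributes N_{k-1}^r new terms at level k: N_k = 1 + N_{k-1}^2.
N_0 = 1
N_1 = 1 + 1^2 = 2
Explicitly: w, cons(w, w).
So |H| = 2.
A ground atom is a predicate applied to a tuple of terms from H, so the count is the sum over predicates of |H|^arity:
  Link: 2;  Reach: 2^2 = 4;  Edge: 2
Total ground atoms: 2 + 4 + 2 = 8.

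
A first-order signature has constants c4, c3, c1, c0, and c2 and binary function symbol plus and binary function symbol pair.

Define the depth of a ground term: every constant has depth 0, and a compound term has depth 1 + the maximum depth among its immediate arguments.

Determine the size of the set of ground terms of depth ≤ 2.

6055

Let N_k count ground terms of depth at most k. Each non-constant term of depth ≤ k is some function symbol applied to depth-≤(k−1) arguments, giving N_k = 5 + N_{k-1}^2 + N_{k-1}^2.
N_0 = 5
N_1 = 5 + 5^2 + 5^2 = 55
N_2 = 5 + 55^2 + 55^2 = 6055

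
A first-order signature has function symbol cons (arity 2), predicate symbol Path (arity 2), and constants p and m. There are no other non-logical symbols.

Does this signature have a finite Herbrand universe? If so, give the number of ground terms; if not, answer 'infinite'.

The signature has at least one function symbol (cons, arity 2) and at least one constant (p).
Iterating cons gives infinitely many distinct ground terms: p, cons(p, p), cons(cons(p, p), cons(p, p)), ...
So the Herbrand universe is infinite.

infinite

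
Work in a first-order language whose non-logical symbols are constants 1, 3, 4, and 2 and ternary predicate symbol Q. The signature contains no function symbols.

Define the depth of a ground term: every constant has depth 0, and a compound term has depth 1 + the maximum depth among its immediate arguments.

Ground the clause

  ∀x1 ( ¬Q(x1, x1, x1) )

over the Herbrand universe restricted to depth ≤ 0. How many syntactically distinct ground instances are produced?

Ground terms of depth ≤ 0:
  With no function symbols every ground term is a constant, so there are exactly 4 ground terms at every depth bound.
  N_0 = 4
  Explicitly: 1, 3, 4, 2.
So there are 4 ground terms available for substitution.
The clause has 1 distinct variable (x1), which appears in the body. In the free term algebra distinct substitutions yield syntactically distinct ground instances.
Number of ground instances = 4.

4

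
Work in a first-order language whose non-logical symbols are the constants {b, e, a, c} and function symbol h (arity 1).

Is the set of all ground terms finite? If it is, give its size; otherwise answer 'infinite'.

infinite

The signature has at least one function symbol (h, arity 1) and at least one constant (b).
Iterating h gives infinitely many distinct ground terms: b, h(b), h(h(b)), ...
So the Herbrand universe is infinite.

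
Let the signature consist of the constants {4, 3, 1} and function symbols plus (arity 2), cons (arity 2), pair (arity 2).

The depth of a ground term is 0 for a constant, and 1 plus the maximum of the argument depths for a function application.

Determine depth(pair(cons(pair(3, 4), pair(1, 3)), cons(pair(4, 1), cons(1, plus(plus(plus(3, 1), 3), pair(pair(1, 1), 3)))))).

6

depth(pair(3, 4)) = 1 + max(0, 0) = 1
depth(pair(1, 3)) = 1 + max(0, 0) = 1
depth(cons(pair(3, 4), pair(1, 3))) = 1 + max(1, 1) = 2
depth(pair(4, 1)) = 1 + max(0, 0) = 1
depth(plus(3, 1)) = 1 + max(0, 0) = 1
depth(plus(plus(3, 1), 3)) = 1 + max(1, 0) = 2
depth(pair(1, 1)) = 1 + max(0, 0) = 1
depth(pair(pair(1, 1), 3)) = 1 + max(1, 0) = 2
depth(plus(plus(plus(3, 1), 3), pair(pair(1, 1), 3))) = 1 + max(2, 2) = 3
depth(cons(1, plus(plus(plus(3, 1), 3), pair(pair(1, 1), 3)))) = 1 + max(0, 3) = 4
depth(cons(pair(4, 1), cons(1, plus(plus(plus(3, 1), 3), pair(pair(1, 1), 3))))) = 1 + max(1, 4) = 5
depth(pair(cons(pair(3, 4), pair(1, 3)), cons(pair(4, 1), cons(1, plus(plus(plus(3, 1), 3), pair(pair(1, 1), 3)))))) = 1 + max(2, 5) = 6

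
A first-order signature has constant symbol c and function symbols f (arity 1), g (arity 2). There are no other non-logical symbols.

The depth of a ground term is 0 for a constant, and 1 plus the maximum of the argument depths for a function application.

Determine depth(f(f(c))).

2

depth(f(c)) = 1 + depth(c) = 1 + 0 = 1
depth(f(f(c))) = 1 + depth(f(c)) = 1 + 1 = 2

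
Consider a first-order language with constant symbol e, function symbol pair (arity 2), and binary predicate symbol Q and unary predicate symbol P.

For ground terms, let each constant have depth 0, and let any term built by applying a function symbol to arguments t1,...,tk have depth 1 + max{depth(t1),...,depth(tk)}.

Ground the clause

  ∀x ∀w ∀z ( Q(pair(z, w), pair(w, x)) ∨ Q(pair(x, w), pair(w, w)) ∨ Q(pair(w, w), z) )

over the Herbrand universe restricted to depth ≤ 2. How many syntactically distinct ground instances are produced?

Ground terms of depth ≤ 2:
  If N_k denotes the number of depth-≤k ground terms, the 1 constant gives N_0 = 1, and each function symbol of arity r contributes N_{k-1}^r new terms at level k: N_k = 1 + N_{k-1}^2.
  N_0 = 1
  N_1 = 1 + 1^2 = 2
  N_2 = 1 + 2^2 = 5
  Explicitly: e, pair(e, e), pair(e, pair(e, e)), pair(pair(e, e), e), pair(pair(e, e), pair(e, e)).
So there are 5 ground terms available for substitution.
The clause has 3 distinct variables (x, w, z), each appearing in the body. In the free term algebra distinct substitutions yield syntactically distinct ground instances.
Number of ground instances = 5^3 = 125.

125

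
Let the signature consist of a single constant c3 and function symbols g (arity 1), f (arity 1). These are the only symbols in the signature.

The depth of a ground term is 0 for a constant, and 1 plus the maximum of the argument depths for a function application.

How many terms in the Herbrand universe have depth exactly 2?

4

Count level by level. With function symbols g/1, f/1, the terms of depth ≤ k are the 1 constant together with each function applied to depth-≤(k−1) tuples, so N_k = 1 + N_{k-1} + N_{k-1}.
N_0 = 1
N_1 = 1 + 1 + 1 = 3
N_2 = 1 + 3 + 3 = 7
Terms of depth exactly 2: N_2 − N_1 = 7 − 3 = 4.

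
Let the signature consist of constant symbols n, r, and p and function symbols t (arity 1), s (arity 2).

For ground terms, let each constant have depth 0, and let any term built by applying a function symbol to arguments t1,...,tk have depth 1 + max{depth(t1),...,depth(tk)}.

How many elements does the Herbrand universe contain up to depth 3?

59295

Let N_k count ground terms of depth at most k. Each non-constant term of depth ≤ k is some function symbol applied to depth-≤(k−1) arguments, giving N_k = 3 + N_{k-1} + N_{k-1}^2.
N_0 = 3
N_1 = 3 + 3 + 3^2 = 15
N_2 = 3 + 15 + 15^2 = 243
N_3 = 3 + 243 + 243^2 = 59295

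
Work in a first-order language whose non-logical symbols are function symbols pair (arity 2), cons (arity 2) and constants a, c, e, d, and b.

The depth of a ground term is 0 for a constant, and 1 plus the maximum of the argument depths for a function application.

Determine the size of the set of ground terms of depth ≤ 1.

Count level by level. With function symbols pair/2, cons/2, the terms of depth ≤ k are the 5 constants together with each function applied to depth-≤(k−1) tuples, so N_k = 5 + N_{k-1}^2 + N_{k-1}^2.
N_0 = 5
N_1 = 5 + 5^2 + 5^2 = 55

55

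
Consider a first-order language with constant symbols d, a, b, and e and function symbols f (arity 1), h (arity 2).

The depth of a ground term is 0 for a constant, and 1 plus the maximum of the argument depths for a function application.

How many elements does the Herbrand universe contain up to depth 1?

24

Count level by level. With function symbols f/1, h/2, the terms of depth ≤ k are the 4 constants together with each function applied to depth-≤(k−1) tuples, so N_k = 4 + N_{k-1} + N_{k-1}^2.
N_0 = 4
N_1 = 4 + 4 + 4^2 = 24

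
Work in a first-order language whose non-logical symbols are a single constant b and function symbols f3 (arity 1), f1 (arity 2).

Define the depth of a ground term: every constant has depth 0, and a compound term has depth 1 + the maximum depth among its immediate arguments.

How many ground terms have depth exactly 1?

If N_k denotes the number of depth-≤k ground terms, the 1 constant gives N_0 = 1, and each function symbol of arity r contributes N_{k-1}^r new terms at level k: N_k = 1 + N_{k-1} + N_{k-1}^2.
N_0 = 1
N_1 = 1 + 1 + 1^2 = 3
Terms of depth exactly 1: N_1 − N_0 = 3 − 1 = 2.

2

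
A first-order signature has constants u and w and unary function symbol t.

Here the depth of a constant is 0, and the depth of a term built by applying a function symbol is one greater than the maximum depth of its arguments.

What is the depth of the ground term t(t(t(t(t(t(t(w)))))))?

7

depth(t(w)) = 1 + depth(w) = 1 + 0 = 1
depth(t(t(w))) = 1 + depth(t(w)) = 1 + 1 = 2
depth(t(t(t(w)))) = 1 + depth(t(t(w))) = 1 + 2 = 3
depth(t(t(t(t(w))))) = 1 + depth(t(t(t(w)))) = 1 + 3 = 4
depth(t(t(t(t(t(w)))))) = 1 + depth(t(t(t(t(w))))) = 1 + 4 = 5
depth(t(t(t(t(t(t(w))))))) = 1 + depth(t(t(t(t(t(w)))))) = 1 + 5 = 6
depth(t(t(t(t(t(t(t(w)))))))) = 1 + depth(t(t(t(t(t(t(w))))))) = 1 + 6 = 7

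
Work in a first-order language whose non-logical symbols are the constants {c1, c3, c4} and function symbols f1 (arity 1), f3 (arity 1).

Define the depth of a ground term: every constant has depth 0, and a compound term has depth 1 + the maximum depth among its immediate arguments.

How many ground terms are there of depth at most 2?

Write N_k for the number of ground terms of depth ≤ k. A term of depth ≤ k is either a constant or a function symbol applied to arguments of depth ≤ k−1, so N_k = 3 + N_{k-1} + N_{k-1}.
N_0 = 3
N_1 = 3 + 3 + 3 = 9
N_2 = 3 + 9 + 9 = 21

21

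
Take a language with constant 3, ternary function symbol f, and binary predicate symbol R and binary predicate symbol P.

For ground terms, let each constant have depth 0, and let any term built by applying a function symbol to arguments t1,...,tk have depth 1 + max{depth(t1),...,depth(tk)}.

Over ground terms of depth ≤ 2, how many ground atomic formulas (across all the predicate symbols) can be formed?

162

First count ground terms of depth ≤ 2.
Write N_k for the number of ground terms of depth ≤ k. A term of depth ≤ k is either a constant or a function symbol applied to arguments of depth ≤ k−1, so N_k = 1 + N_{k-1}^3.
N_0 = 1
N_1 = 1 + 1^3 = 2
N_2 = 1 + 2^3 = 9
Explicitly: 3, f(3, 3, 3), f(3, 3, f(3, 3, 3)), f(3, f(3, 3, 3), 3), f(3, f(3, 3, 3), f(3, 3, 3)), f(f(3, 3, 3), 3, 3), f(f(3, 3, 3), 3, f(3, 3, 3)), f(f(3, 3, 3), f(3, 3, 3), 3), f(f(3, 3, 3), f(3, 3, 3), f(3, 3, 3)).
So |H| = 9.
Ground atoms are formed by filling each argument slot of a predicate with a term from H, so an r-ary predicate gives |H|^r atoms:
  R: 9^2 = 81;  P: 9^2 = 81
Total ground atoms: 81 + 81 = 162.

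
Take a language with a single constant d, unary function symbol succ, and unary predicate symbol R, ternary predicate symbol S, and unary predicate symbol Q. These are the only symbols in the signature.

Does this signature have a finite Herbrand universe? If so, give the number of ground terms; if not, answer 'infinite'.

The signature has at least one function symbol (succ, arity 1) and at least one constant (d).
Iterating succ gives infinitely many distinct ground terms: d, succ(d), succ(succ(d)), ...
So the Herbrand universe is infinite.

infinite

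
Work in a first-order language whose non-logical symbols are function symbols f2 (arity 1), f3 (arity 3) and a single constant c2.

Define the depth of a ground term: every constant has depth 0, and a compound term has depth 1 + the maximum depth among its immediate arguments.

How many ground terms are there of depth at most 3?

If N_k denotes the number of depth-≤k ground terms, the 1 constant gives N_0 = 1, and each function symbol of arity r contributes N_{k-1}^r new terms at level k: N_k = 1 + N_{k-1} + N_{k-1}^3.
N_0 = 1
N_1 = 1 + 1 + 1^3 = 3
N_2 = 1 + 3 + 3^3 = 31
N_3 = 1 + 31 + 31^3 = 29823

29823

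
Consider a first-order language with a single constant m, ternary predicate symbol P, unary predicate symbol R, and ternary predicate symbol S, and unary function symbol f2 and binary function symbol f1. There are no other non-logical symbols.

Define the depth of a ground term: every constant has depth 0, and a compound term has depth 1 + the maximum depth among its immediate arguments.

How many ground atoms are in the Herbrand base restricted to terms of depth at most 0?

3

First count ground terms of depth ≤ 0.
Write N_k for the number of ground terms of depth ≤ k. A term of depth ≤ k is either a constant or a function symbol applied to arguments of depth ≤ k−1, so N_k = 1 + N_{k-1} + N_{k-1}^2.
N_0 = 1
So |H| = 1.
Each predicate of arity r yields |H|^r ground atoms (one per choice of an r-tuple from H):
  P: 1^3 = 1;  R: 1;  S: 1^3 = 1
Total ground atoms: 1 + 1 + 1 = 3.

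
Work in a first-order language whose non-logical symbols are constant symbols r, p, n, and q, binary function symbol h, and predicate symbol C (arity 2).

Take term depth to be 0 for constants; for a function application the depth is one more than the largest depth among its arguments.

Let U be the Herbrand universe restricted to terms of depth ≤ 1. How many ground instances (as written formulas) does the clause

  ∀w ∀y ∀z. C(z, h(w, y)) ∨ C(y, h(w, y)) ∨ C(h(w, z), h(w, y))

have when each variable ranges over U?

Ground terms of depth ≤ 1:
  Let N_k = |{terms of depth ≤ k}|. Then N_0 = 4 and N_k = 4 + N_{k-1}^2 for k ≥ 1 (one summand per function symbol, arity giving the exponent).
  N_0 = 4
  N_1 = 4 + 4^2 = 20
So there are 20 ground terms available for substitution.
The body mentions every one of the 3 quantified variables; since ground terms form a free algebra, no two substitutions collapse to the same formula.
Number of ground instances = 20^3 = 8000.

8000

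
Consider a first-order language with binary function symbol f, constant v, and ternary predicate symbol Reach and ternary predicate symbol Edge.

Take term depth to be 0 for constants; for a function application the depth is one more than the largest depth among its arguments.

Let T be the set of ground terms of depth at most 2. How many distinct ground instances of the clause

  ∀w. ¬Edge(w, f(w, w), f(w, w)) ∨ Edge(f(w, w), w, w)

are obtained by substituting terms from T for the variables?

Ground terms of depth ≤ 2:
  Let N_k = |{terms of depth ≤ k}|. Then N_0 = 1 and N_k = 1 + N_{k-1}^2 for k ≥ 1 (one summand per function symbol, arity giving the exponent).
  N_0 = 1
  N_1 = 1 + 1^2 = 2
  N_2 = 1 + 2^2 = 5
So there are 5 ground terms available for substitution.
The variable w ranges independently over the available ground terms, and distinct assignments produce distinct instances.
Number of ground instances = 5.

5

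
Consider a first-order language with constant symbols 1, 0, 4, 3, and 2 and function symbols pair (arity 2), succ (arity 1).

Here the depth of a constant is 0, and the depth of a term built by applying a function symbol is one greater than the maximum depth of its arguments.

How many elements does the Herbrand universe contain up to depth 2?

1265

Let N_k = |{terms of depth ≤ k}|. Then N_0 = 5 and N_k = 5 + N_{k-1}^2 + N_{k-1} for k ≥ 1 (one summand per function symbol, arity giving the exponent).
N_0 = 5
N_1 = 5 + 5^2 + 5 = 35
N_2 = 5 + 35^2 + 35 = 1265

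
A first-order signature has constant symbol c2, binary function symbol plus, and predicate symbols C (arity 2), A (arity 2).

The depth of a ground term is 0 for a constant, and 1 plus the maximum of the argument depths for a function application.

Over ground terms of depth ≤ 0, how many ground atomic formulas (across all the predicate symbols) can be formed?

2

First count ground terms of depth ≤ 0.
Count level by level. With function symbols plus/2, the terms of depth ≤ k are the 1 constant together with each function applied to depth-≤(k−1) tuples, so N_k = 1 + N_{k-1}^2.
N_0 = 1
So |H| = 1.
For each predicate symbol, the number of ground atoms is |H| raised to its arity; summing:
  C: 1^2 = 1;  A: 1^2 = 1
Total ground atoms: 1 + 1 = 2.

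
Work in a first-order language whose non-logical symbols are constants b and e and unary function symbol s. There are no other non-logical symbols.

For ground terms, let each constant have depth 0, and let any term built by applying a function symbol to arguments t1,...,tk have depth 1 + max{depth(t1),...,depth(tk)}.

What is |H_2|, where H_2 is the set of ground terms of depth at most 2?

6

Write N_k for the number of ground terms of depth ≤ k. A term of depth ≤ k is either a constant or a function symbol applied to arguments of depth ≤ k−1, so N_k = 2 + N_{k-1}.
N_0 = 2
N_1 = 2 + 2 = 4
N_2 = 2 + 4 = 6
Explicitly: b, e, s(b), s(e), s(s(b)), s(s(e)).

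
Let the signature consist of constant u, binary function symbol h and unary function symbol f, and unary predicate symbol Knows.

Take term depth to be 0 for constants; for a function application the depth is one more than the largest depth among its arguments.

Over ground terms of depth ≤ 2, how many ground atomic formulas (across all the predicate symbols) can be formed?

13

First count ground terms of depth ≤ 2.
Write N_k for the number of ground terms of depth ≤ k. A term of depth ≤ k is either a constant or a function symbol applied to arguments of depth ≤ k−1, so N_k = 1 + N_{k-1}^2 + N_{k-1}.
N_0 = 1
N_1 = 1 + 1^2 + 1 = 3
N_2 = 1 + 3^2 + 3 = 13
So |H| = 13.
For each predicate symbol, the number of ground atoms is |H| raised to its arity; summing:
  Knows: 13
Total ground atoms: 13.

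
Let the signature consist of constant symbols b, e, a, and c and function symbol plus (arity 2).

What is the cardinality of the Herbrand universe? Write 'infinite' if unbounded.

infinite

The signature has at least one function symbol (plus, arity 2) and at least one constant (b).
Iterating plus gives infinitely many distinct ground terms: b, plus(b, b), plus(plus(b, b), plus(b, b)), ...
So the Herbrand universe is infinite.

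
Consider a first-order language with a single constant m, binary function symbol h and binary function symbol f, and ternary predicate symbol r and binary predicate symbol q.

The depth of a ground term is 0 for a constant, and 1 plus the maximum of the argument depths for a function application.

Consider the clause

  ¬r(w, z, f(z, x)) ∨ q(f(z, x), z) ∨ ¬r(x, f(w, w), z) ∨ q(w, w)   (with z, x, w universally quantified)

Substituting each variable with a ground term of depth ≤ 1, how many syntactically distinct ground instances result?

27

Ground terms of depth ≤ 1:
  Let N_k count ground terms of depth at most k. Each non-constant term of depth ≤ k is some function symbol applied to depth-≤(k−1) arguments, giving N_k = 1 + N_{k-1}^2 + N_{k-1}^2.
  N_0 = 1
  N_1 = 1 + 1^2 + 1^2 = 3
  Explicitly: m, h(m, m), f(m, m).
So there are 3 ground terms available for substitution.
There are 3 variables to instantiate (z, x, w), each occurring in at least one literal, so different choices give different ground instances.
Number of ground instances = 3^3 = 27.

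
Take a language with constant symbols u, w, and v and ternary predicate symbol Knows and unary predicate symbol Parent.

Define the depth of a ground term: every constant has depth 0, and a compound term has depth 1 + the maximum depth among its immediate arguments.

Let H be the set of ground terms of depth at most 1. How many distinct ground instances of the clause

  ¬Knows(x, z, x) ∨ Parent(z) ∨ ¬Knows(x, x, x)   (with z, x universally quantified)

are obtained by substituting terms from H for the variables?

Ground terms of depth ≤ 1:
  With no function symbols every ground term is a constant, so there are exactly 3 ground terms at every depth bound.
  N_0 = 3
  N_1 = 3
So there are 3 ground terms available for substitution.
Each of z, x ranges independently over the available ground terms, and distinct assignments produce distinct instances.
Number of ground instances = 3^2 = 9.

9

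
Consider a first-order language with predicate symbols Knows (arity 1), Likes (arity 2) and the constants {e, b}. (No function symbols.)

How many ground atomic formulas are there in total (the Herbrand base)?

6

With no function symbols, the Herbrand universe is just the 2 constants.
Ground atoms per predicate: Knows: 2, Likes: 2^2 = 4.
Herbrand base size = 2 + 4 = 6.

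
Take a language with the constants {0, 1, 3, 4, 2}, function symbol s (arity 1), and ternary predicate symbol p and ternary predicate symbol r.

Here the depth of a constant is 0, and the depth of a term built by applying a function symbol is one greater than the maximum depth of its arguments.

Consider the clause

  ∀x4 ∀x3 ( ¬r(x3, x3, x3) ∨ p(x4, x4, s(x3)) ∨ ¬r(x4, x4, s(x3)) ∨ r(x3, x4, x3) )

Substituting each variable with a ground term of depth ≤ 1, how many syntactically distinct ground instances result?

100

Ground terms of depth ≤ 1:
  Count level by level. With function symbols s/1, the terms of depth ≤ k are the 5 constants together with each function applied to depth-≤(k−1) tuples, so N_k = 5 + N_{k-1}.
  N_0 = 5
  N_1 = 5 + 5 = 10
  Explicitly: 0, 1, 3, 4, 2, s(0), s(1), s(3), s(4), s(2).
So there are 10 ground terms available for substitution.
There are 2 variables to instantiate (x4, x3), each occurring in at least one literal, so different choices give different ground instances.
Number of ground instances = 10^2 = 100.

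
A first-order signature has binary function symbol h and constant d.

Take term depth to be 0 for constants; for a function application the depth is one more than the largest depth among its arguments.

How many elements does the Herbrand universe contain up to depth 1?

Count level by level. With function symbols h/2, the terms of depth ≤ k are the 1 constant together with each function applied to depth-≤(k−1) tuples, so N_k = 1 + N_{k-1}^2.
N_0 = 1
N_1 = 1 + 1^2 = 2
Explicitly: d, h(d, d).

2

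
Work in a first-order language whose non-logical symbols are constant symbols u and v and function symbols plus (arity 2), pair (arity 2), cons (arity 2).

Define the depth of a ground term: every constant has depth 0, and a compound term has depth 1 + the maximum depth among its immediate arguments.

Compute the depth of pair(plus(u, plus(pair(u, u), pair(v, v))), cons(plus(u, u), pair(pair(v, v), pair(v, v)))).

4

depth(pair(u, u)) = 1 + max(0, 0) = 1
depth(pair(v, v)) = 1 + max(0, 0) = 1
depth(plus(pair(u, u), pair(v, v))) = 1 + max(1, 1) = 2
depth(plus(u, plus(pair(u, u), pair(v, v)))) = 1 + max(0, 2) = 3
depth(plus(u, u)) = 1 + max(0, 0) = 1
depth(pair(pair(v, v), pair(v, v))) = 1 + max(1, 1) = 2
depth(cons(plus(u, u), pair(pair(v, v), pair(v, v)))) = 1 + max(1, 2) = 3
depth(pair(plus(u, plus(pair(u, u), pair(v, v))), cons(plus(u, u), pair(pair(v, v), pair(v, v))))) = 1 + max(3, 3) = 4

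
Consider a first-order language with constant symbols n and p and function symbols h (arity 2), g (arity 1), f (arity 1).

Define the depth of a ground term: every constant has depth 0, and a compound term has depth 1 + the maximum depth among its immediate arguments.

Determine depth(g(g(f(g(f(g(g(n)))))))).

depth(g(n)) = 1 + depth(n) = 1 + 0 = 1
depth(g(g(n))) = 1 + depth(g(n)) = 1 + 1 = 2
depth(f(g(g(n)))) = 1 + depth(g(g(n))) = 1 + 2 = 3
depth(g(f(g(g(n))))) = 1 + depth(f(g(g(n)))) = 1 + 3 = 4
depth(f(g(f(g(g(n)))))) = 1 + depth(g(f(g(g(n))))) = 1 + 4 = 5
depth(g(f(g(f(g(g(n))))))) = 1 + depth(f(g(f(g(g(n)))))) = 1 + 5 = 6
depth(g(g(f(g(f(g(g(n)))))))) = 1 + depth(g(f(g(f(g(g(n))))))) = 1 + 6 = 7

7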